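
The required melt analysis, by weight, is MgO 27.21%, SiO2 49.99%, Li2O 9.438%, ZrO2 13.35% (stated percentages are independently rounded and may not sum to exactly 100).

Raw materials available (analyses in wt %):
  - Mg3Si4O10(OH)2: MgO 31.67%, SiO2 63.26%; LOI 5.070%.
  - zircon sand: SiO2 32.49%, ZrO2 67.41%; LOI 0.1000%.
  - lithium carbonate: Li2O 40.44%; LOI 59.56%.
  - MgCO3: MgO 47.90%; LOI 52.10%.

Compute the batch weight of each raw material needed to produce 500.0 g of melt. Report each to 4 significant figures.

Intermediates appear, rounded to four significant digits, at each printed step. Each numeric step carries exact precision in all steps; every reported value carries a single rounding; the derived quantities (the four compositions, net glass mass, the totals, the yield, LOI) are carried from the weighed amounts at 500.0 g of glass in full precision as they appear in the problem or the answer.
Target oxide masses per 500.0 g melt:
  MgO: 27.21% × 500.0 = 136.0 g
  SiO2: 49.99% × 500.0 = 250.0 g
  Li2O: 9.438% × 500.0 = 47.19 g
  ZrO2: 13.35% × 500.0 = 66.75 g
Per-oxide balance check from the weights as reported, per the basis as stated (target by target, the sums agree once rounding is allowed for):
  MgO: 344.3·0.3167 + 56.42·0.4790 = 136.1 g (target 136.0 g)
  SiO2: 344.3·0.6326 + 99.02·0.3249 = 250.0 g (target 250.0 g)
  Li2O: 116.7·0.4044 = 47.19 g (target 47.19 g)
  ZrO2: 99.02·0.6741 = 66.75 g (target 66.75 g)
Auditing the glass mass value: the batch minus its LOI: 500.0 g (the Σ of target masses is 499.9 g; versus the stated basis of 500.0 g — gaps are rounding artifacts).
Adding the batch up: Σ batch = 616.4 g; ignition loss, Σ(batch × LOI) = 116.5 g; as yield: glass ÷ batch → 81.11%.

Batch per 500.0 g melt:
  Mg3Si4O10(OH)2: 344.3 g
  zircon sand: 99.02 g
  lithium carbonate: 116.7 g
  MgCO3: 56.42 g
Total batch = 616.4 g; LOI loss = 116.5 g; yield = 81.11%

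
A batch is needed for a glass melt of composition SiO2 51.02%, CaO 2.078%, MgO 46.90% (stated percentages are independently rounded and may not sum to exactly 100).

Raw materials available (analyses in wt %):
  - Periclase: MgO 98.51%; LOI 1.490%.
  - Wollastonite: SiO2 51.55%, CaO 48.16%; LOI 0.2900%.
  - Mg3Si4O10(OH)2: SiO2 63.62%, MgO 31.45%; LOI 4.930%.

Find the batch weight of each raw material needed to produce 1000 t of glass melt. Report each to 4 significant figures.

Batch per 1000 t glass melt:
  Periclase: 231.2 t
  Wollastonite: 43.15 t
  Mg3Si4O10(OH)2: 767.0 t
Total batch = 1041 t; LOI loss = 41.38 t; yield = 96.03%

All internal work maintains full float precision at each step. Mid-chain values are shown rounded to four significant figures on the page — each reported number undergoes a single rounding. All derived quantities are rebuilt at full precision (the yield, ignition loss, net glass mass, three oxide percentages, totals) from the batch weights at 1000 t of glass as written in either problem or answer.
Target masses of each oxide per 1000 t glass melt:
  SiO2: 51.02% × 1000 = 510.2 t
  CaO: 2.078% × 1000 = 20.78 t
  MgO: 46.90% × 1000 = 469.0 t
A balance pass over the oxides, working from each reported weight, against the basis in use (every target is met by its sum net of answer rounding effects):
  SiO2: 43.15·0.5155 + 767.0·0.6362 = 510.2 t (target 510.2 t)
  CaO: 43.15·0.4816 = 20.78 t (target 20.78 t)
  MgO: 231.2·0.9851 + 767.0·0.3145 = 469.0 t (target 469.0 t)
Glass-mass bookkeeping: net batch after ignition = 1000 t (summing oxide targets gives 1000 t; with the basis standing at 1000 t — gaps are rounding artifacts).
Adding the batch up: Σ batch = 1041 t; LOI loss = Σ batch·LOI = 41.38 t; yield: glass divided by total = 96.03%.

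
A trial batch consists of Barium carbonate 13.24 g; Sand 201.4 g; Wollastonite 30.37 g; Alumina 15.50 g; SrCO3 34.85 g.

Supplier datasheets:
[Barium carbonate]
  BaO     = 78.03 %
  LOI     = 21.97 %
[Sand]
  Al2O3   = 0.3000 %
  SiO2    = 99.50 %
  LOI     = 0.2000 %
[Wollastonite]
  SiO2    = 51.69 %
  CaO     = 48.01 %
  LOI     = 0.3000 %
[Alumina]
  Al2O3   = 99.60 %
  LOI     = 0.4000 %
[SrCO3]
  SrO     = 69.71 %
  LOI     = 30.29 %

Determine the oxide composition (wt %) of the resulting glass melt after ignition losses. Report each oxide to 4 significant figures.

The intermediate values are displayed (rounded to four significant figures) in the working. The working math keeps full precision in every operation. Every reported value takes a single rounding; all derived quantities, which include yield, the totals, five oxide percentages, net glass mass, LOI, are carried at full float precision, as set out in the question or the answer, from the batch weights for 281.3 g of glass.
Oxide masses out of the charge:
  Al2O3: 201.4·0.003000 + 15.50·0.9960 = 16.04 g
  SiO2: 201.4·0.9950 + 30.37·0.5169 = 216.1 g
  CaO: 30.37·0.4801 = 14.58 g
  SrO: 34.85·0.6971 = 24.29 g
  BaO: 13.24·0.7803 = 10.33 g
LOI: 13.24·0.2197 + 201.4·0.002000 + 30.37·0.003000 + 15.50·0.004000 + 34.85·0.3029 = 14.02 g
Glass mass = batch − LOI = 295.4 − 14.02 = 281.3 g (consistent with Σ oxide mass)
percent by weight: oxide/glass ×100

Glass mass = 281.3 g (batch 295.4 − LOI 14.02).
Composition: Al2O3 5.702%, SiO2 76.81%, CaO 5.183%, SrO 8.635%, BaO 3.672%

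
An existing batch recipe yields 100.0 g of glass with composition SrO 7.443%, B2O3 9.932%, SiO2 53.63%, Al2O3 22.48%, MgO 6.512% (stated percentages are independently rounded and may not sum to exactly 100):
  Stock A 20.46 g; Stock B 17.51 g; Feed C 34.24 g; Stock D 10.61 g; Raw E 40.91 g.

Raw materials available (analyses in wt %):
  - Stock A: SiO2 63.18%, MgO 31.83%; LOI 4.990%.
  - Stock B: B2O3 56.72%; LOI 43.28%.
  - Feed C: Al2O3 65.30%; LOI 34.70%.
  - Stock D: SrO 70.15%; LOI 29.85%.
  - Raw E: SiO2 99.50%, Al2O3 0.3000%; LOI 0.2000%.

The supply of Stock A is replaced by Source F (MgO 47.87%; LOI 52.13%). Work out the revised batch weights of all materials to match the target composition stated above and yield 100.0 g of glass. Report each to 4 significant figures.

Revised batch per 100.0 g glass:
  Source F: 13.60 g
  Stock B: 17.51 g
  Feed C: 34.18 g
  Stock D: 10.61 g
  Raw E: 53.90 g
Total batch = 129.8 g; LOI loss = 29.80 g

The intermediate values are printed rounded to 4 significant figures alongside each step; the whole derivation keeps full precision at each step — every reported result receives exactly one rounding; all derived quantities, which include the yield, LOI, five oxide percentages, the totals, net glass mass, are re-derived in full float precision, as quoted within the problem or answer text, starting from the weights per 100.0 g of glass.
Oxide-by-oxide targets in 100.0 g glass:
  SrO: 7.443% × 100.0 = 7.443 g
  B2O3: 9.932% × 100.0 = 9.932 g
  SiO2: 53.63% × 100.0 = 53.63 g
  Al2O3: 22.48% × 100.0 = 22.48 g
  MgO: 6.512% × 100.0 = 6.512 g
Oxide-by-oxide audit using the reported weights, at the basis given (each sum matches its target mass given rounding of the digits):
  SrO: 10.61·0.7015 = 7.443 g (target 7.443 g)
  B2O3: 17.51·0.5672 = 9.932 g (target 9.932 g)
  SiO2: 53.90·0.9950 = 53.63 g (target 53.63 g)
  Al2O3: 34.18·0.6530 + 53.90·0.003000 = 22.48 g (target 22.48 g)
  MgO: 13.60·0.4787 = 6.510 g (target 6.512 g)
Glass-mass bookkeeping: batch Σ − ignition loss = 100.0 g (per-oxide target masses sum to 100.0 g; basis as stated: 100.0 g — deltas are rounding alone).
Summing the batch: Σ batch = 129.8 g; LOI removed, Σ of batch·LOI: 29.80 g; the yield ratio, glass ÷ batch: 77.04%.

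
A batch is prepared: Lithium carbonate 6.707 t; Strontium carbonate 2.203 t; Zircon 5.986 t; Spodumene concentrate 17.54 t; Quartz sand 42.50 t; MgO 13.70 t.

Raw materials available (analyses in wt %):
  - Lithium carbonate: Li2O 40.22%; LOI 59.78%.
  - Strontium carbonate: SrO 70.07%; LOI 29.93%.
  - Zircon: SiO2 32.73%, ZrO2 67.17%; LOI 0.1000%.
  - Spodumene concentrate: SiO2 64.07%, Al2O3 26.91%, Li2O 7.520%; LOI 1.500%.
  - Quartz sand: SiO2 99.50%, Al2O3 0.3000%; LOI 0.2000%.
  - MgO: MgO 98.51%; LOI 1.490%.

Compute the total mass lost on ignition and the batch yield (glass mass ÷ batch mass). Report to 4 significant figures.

LOI loss = 5.227 t; glass = 83.41 t; yield = 94.10%

The whole derivation runs at full precision at each step; mid-chain values are shown, rounded to four significant digits, within the worked lines — every reported number sees exactly one rounding. Derived quantities are recomputed from the batch weights on 83.41 t of glass in full float precision (net glass mass, the totals, six oxide percentages, yield, ignition loss), as written in problem or answer.
Each material's LOI contribution:
  Lithium carbonate: 6.707 × 0.5978 = 4.009 t
  Strontium carbonate: 2.203 × 0.2993 = 0.6594 t
  Zircon: 5.986 × 0.001000 = 0.005986 t
  Spodumene concentrate: 17.54 × 0.01500 = 0.2631 t
  Quartz sand: 42.50 × 0.002000 = 0.08500 t
  MgO: 13.70 × 0.01490 = 0.2041 t
Total LOI = 5.227 t
Glass = batch − LOI = 88.64 − 5.227 = 83.41 t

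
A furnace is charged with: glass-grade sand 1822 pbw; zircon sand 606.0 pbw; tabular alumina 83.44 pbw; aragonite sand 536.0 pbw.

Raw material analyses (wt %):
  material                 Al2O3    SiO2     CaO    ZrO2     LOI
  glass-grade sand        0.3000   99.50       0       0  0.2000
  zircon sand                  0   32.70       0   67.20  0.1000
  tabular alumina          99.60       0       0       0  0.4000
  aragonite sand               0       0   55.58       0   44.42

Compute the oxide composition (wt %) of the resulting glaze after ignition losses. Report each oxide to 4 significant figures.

Glass mass = 2805 pbw (batch 3047 − LOI 242.7).
Composition: Al2O3 3.158%, SiO2 71.70%, CaO 10.62%, ZrO2 14.52%

The whole derivation keeps full float precision from first step to last; mid-chain values appear, rounded to four significant digits, across the worked steps; every reported value includes exactly one rounding — all derived quantities (four oxide percentages, glass mass, the yield, ignition loss, totals) are re-derived in full precision starting from the weights at 2805 pbw of glass, as given in the problem or answer text.
Per-oxide mass from batch:
  Al2O3: 1822·0.003000 + 83.44·0.9960 = 88.57 pbw
  SiO2: 1822·0.9950 + 606.0·0.3270 = 2011 pbw
  CaO: 536.0·0.5558 = 297.9 pbw
  ZrO2: 606.0·0.6720 = 407.2 pbw
LOI: 1822·0.002000 + 606.0·0.001000 + 83.44·0.004000 + 536.0·0.4442 = 242.7 pbw
Glass mass = batch − LOI = 3047 − 242.7 = 2805 pbw (= Σ oxide masses)
oxide / glass × 100 gives the wt %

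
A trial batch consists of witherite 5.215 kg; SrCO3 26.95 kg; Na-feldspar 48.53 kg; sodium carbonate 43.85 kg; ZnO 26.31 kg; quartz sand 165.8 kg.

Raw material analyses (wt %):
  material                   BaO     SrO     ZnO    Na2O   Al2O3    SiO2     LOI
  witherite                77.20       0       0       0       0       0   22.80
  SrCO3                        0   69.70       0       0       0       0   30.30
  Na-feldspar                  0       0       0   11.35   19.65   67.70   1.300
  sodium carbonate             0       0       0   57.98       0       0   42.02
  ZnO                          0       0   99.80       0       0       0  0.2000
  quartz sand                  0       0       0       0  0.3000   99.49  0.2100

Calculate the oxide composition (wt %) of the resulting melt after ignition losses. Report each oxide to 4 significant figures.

Glass mass = 287.8 kg (batch 316.7 − LOI 28.81).
Composition: BaO 1.399%, SrO 6.526%, ZnO 9.122%, Na2O 10.75%, Al2O3 3.486%, SiO2 68.72%

Mid-chain values are shown (rounded to 4 significant figures) alongside each step — each numeric step maintains full precision throughout. Each reported figure takes exactly one rounding. All derived quantities are recomputed in exact precision (LOI, yield, six oxide percentages, the totals, net glass mass) using the weight values for 287.8 kg of glass, as set out in either problem or answer.
Delivered oxide masses:
  BaO: 5.215·0.7720 = 4.026 kg
  SrO: 26.95·0.6970 = 18.78 kg
  ZnO: 26.31·0.9980 = 26.26 kg
  Na2O: 48.53·0.1135 + 43.85·0.5798 = 30.93 kg
  Al2O3: 48.53·0.1965 + 165.8·0.003000 = 10.03 kg
  SiO2: 48.53·0.6770 + 165.8·0.9949 = 197.8 kg
LOI: 5.215·0.2280 + 26.95·0.3030 + 48.53·0.01300 + 43.85·0.4202 + 26.31·0.002000 + 165.8·0.002100 = 28.81 kg
Resulting glass, batch − LOI: 316.7 − 28.81 = 287.8 kg (matching Σ of the oxides)
each oxide over glass, ×100, is wt %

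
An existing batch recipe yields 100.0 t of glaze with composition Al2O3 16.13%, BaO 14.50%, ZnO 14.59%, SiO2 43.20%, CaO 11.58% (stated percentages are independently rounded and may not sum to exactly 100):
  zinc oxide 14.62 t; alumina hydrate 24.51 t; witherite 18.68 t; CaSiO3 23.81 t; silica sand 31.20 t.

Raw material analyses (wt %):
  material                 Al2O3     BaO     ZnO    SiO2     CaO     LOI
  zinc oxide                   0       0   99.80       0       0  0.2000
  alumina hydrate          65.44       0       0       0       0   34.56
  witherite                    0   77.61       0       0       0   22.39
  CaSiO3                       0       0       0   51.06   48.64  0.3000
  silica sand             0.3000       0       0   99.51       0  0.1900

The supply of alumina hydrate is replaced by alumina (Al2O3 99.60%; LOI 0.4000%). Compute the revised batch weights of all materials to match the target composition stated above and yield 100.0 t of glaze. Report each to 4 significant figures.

Revised batch per 100.0 t glaze:
  zinc oxide: 14.62 t
  alumina: 16.10 t
  witherite: 18.68 t
  CaSiO3: 23.81 t
  silica sand: 31.20 t
Total batch = 104.4 t; LOI loss = 4.407 t

Working values are printed (rounded to four significant figures) as written. Exact precision is kept at all times. Every reported result takes a single rounding; derived quantities (the five compositions, LOI, the totals, glass mass, yield) are re-derived starting from the weights for 100.0 t of glass in exact precision as written in the problem or answer text.
Target masses of each oxide per 100.0 t glaze:
  Al2O3: 16.13% × 100.0 = 16.13 t
  BaO: 14.50% × 100.0 = 14.50 t
  ZnO: 14.59% × 100.0 = 14.59 t
  SiO2: 43.20% × 100.0 = 43.20 t
  CaO: 11.58% × 100.0 = 11.58 t
A balance pass over the oxides, using the reported weights, per the basis as stated (sums match the target masses within answer rounding):
  Al2O3: 16.10·0.9960 + 31.20·0.003000 = 16.13 t (target 16.13 t)
  BaO: 18.68·0.7761 = 14.50 t (target 14.50 t)
  ZnO: 14.62·0.9980 = 14.59 t (target 14.59 t)
  SiO2: 23.81·0.5106 + 31.20·0.9951 = 43.20 t (target 43.20 t)
  CaO: 23.81·0.4864 = 11.58 t (target 11.58 t)
Glass-mass bookkeeping: batch total minus LOI = 100.0 t (the Σ of target masses is 100.0 t; stated basis 100.0 t — differing by rounding only).
Batch total: Σ batch = 104.4 t; loss to ignition Σ batch·LOI = 4.407 t; yield: glass divided by total = 95.78%.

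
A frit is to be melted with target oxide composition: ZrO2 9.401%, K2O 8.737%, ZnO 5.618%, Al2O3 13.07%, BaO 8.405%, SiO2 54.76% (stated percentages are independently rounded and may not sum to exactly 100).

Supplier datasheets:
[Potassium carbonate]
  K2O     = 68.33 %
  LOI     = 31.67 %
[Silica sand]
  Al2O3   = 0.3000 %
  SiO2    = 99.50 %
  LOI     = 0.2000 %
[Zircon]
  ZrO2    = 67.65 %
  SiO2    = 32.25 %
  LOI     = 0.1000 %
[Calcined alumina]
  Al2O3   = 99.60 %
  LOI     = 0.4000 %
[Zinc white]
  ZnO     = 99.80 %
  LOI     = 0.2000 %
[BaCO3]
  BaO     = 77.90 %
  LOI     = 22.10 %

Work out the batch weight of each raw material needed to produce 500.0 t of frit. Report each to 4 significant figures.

Batch per 500.0 t frit:
  Potassium carbonate: 63.93 t
  Silica sand: 252.7 t
  Zircon: 69.48 t
  Calcined alumina: 64.85 t
  Zinc white: 28.15 t
  BaCO3: 53.95 t
Total batch = 533.1 t; LOI loss = 33.06 t; yield = 93.80%

The intermediate values are shown (rounded to 4 significant digits) as written. Every computation runs at exact precision in every operation. Exactly one rounding goes into each reported figure — the derived quantities, which include the six compositions, the yield, LOI, the totals, net glass mass, are computed at full float precision, as given in either problem or answer, starting from the weights on 500.0 t of glass.
Per-oxide target masses for 500.0 t frit:
  ZrO2: 9.401% × 500.0 = 47.00 t
  K2O: 8.737% × 500.0 = 43.68 t
  ZnO: 5.618% × 500.0 = 28.09 t
  Al2O3: 13.07% × 500.0 = 65.35 t
  BaO: 8.405% × 500.0 = 42.02 t
  SiO2: 54.76% × 500.0 = 273.8 t
A balance pass over the oxides, applying the batch weights above, versus the basis set out (delivered sums recover each target net of answer rounding effects):
  ZrO2: 69.48·0.6765 = 47.00 t (target 47.00 t)
  K2O: 63.93·0.6833 = 43.68 t (target 43.68 t)
  ZnO: 28.15·0.9980 = 28.09 t (target 28.09 t)
  Al2O3: 252.7·0.003000 + 64.85·0.9960 = 65.35 t (target 65.35 t)
  BaO: 53.95·0.7790 = 42.03 t (target 42.02 t)
  SiO2: 252.7·0.9950 + 69.48·0.3225 = 273.8 t (target 273.8 t)
Auditing the glass mass value: batch total minus LOI = 500.0 t (per-oxide target masses sum to 500.0 t; versus the stated basis of 500.0 t — deltas are rounding alone).
Batch grand total — Σ batch = 533.1 t; the LOI term Σ batch·LOI equals 33.06 t; the yield ratio, glass ÷ batch: 93.80%.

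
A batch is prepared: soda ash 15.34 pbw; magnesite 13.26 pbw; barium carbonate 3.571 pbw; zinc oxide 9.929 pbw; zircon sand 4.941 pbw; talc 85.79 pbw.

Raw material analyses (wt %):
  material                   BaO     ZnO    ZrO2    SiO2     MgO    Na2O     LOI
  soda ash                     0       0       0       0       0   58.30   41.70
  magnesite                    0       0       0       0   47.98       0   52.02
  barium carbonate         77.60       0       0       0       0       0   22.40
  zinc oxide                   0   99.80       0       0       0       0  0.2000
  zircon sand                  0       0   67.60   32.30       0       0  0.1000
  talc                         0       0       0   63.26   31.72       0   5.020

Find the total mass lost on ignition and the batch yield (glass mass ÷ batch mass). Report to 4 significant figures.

LOI loss = 18.43 pbw; glass = 114.4 pbw; yield = 86.13%

The intermediate values are shown (rounded to 4 significant figures) in the printout — the working math keeps full precision through the solve — every reported result is rounded once only; all derived quantities are computed at full float precision (glass mass, totals, LOI, the six compositions, yield) from the batch weights per 114.4 pbw of glass, exactly as shown in the problem or answer text.
Material-by-material LOI:
  soda ash: 15.34 × 0.4170 = 6.397 pbw
  magnesite: 13.26 × 0.5202 = 6.898 pbw
  barium carbonate: 3.571 × 0.2240 = 0.7999 pbw
  zinc oxide: 9.929 × 0.002000 = 0.01986 pbw
  zircon sand: 4.941 × 0.001000 = 0.004941 pbw
  talc: 85.79 × 0.05020 = 4.307 pbw
Total LOI = 18.43 pbw
Glass = batch − LOI = 132.8 − 18.43 = 114.4 pbw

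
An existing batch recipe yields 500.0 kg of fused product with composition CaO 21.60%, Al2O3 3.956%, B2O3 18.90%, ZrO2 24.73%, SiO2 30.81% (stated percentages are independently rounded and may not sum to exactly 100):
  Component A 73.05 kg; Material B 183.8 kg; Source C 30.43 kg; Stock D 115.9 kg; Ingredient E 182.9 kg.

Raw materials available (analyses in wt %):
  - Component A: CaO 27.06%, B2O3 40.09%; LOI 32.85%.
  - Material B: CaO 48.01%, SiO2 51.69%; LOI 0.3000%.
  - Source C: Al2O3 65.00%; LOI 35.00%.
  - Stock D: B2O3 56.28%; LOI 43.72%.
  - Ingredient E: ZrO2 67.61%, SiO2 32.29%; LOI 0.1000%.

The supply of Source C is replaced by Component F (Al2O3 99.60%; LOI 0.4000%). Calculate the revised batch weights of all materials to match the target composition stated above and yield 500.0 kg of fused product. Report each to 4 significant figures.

Every computation maintains full precision at all times; in-progress results appear with 4-significant-figure rounding in the working — every reported figure receives exactly one rounding. Derived quantities (glass mass, totals, the yield, ignition loss, the five compositions) are carried using the weight values at 500.0 kg of glass at exact precision, as given in question or answer.
Oxide-by-oxide targets in 500.0 kg fused product:
  CaO: 21.60% × 500.0 = 108.0 kg
  Al2O3: 3.956% × 500.0 = 19.78 kg
  B2O3: 18.90% × 500.0 = 94.50 kg
  ZrO2: 24.73% × 500.0 = 123.6 kg
  SiO2: 30.81% × 500.0 = 154.0 kg
Balance tally, oxide-wise, applying the batch weights above, relative to the basis at hand (delivered sums recover each target modulo rounding of the values):
  CaO: 73.05·0.2706 + 183.8·0.4801 = 108.0 kg (target 108.0 kg)
  Al2O3: 19.86·0.9960 = 19.78 kg (target 19.78 kg)
  B2O3: 73.05·0.4009 + 115.9·0.5628 = 94.51 kg (target 94.50 kg)
  ZrO2: 182.9·0.6761 = 123.7 kg (target 123.6 kg)
  SiO2: 183.8·0.5169 + 182.9·0.3229 = 154.1 kg (target 154.0 kg)
Glass-mass bookkeeping: net batch after ignition = 500.0 kg (summing oxide targets gives 500.0 kg; against the stated basis, 500.0 kg — gaps are rounding artifacts).
Batch total: Σ batch = 575.5 kg; Σ batch·LOI gives LOI loss = 75.48 kg; yield = glass ÷ total batch = 86.88%.

Revised batch per 500.0 kg fused product:
  Component A: 73.05 kg
  Material B: 183.8 kg
  Component F: 19.86 kg
  Stock D: 115.9 kg
  Ingredient E: 182.9 kg
Total batch = 575.5 kg; LOI loss = 75.48 kg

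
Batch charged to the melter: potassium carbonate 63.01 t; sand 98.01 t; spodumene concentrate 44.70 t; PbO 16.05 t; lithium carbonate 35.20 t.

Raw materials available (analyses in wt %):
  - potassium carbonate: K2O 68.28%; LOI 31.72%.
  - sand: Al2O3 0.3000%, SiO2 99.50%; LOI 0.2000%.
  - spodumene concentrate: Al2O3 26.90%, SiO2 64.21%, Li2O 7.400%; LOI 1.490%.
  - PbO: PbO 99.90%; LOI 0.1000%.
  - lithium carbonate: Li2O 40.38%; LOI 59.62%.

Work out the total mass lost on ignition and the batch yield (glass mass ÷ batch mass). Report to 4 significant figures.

LOI loss = 41.85 t; glass = 215.1 t; yield = 83.71%

Working values are printed, rounded to four significant figures, on the page; all internal work keeps full precision at all times; every reported figure undergoes a single rounding; derived quantities (yield, five oxide percentages, LOI, totals, net glass mass) are re-derived at exact precision from the batch weights at 215.1 t of glass precisely as stated by either problem or answer.
Ignition loss by material:
  potassium carbonate: 63.01 × 0.3172 = 19.99 t
  sand: 98.01 × 0.002000 = 0.1960 t
  spodumene concentrate: 44.70 × 0.01490 = 0.6660 t
  PbO: 16.05 × 0.001000 = 0.01605 t
  lithium carbonate: 35.20 × 0.5962 = 20.99 t
Total LOI = 41.85 t
Glass = batch − LOI = 257.0 − 41.85 = 215.1 t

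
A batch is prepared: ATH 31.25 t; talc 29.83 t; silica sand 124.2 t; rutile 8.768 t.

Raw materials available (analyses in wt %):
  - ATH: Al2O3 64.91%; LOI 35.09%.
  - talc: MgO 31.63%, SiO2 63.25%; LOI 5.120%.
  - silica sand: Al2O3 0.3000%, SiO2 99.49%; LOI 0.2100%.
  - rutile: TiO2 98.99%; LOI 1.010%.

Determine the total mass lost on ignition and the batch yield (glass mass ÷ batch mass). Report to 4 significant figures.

Rounding to 4 significant digits extends to each intermediate as printed; the whole derivation maintains full float precision in all steps — a single rounding finalizes every reported result. The derived quantities, including LOI, totals, yield, four oxide percentages, glass mass, are re-derived from the batch weights for 181.2 t of glass at exact precision, as they appear in the question or the answer.
LOI of each material in turn:
  ATH: 31.25 × 0.3509 = 10.97 t
  talc: 29.83 × 0.05120 = 1.527 t
  silica sand: 124.2 × 0.002100 = 0.2608 t
  rutile: 8.768 × 0.01010 = 0.08856 t
Total LOI = 12.84 t
Glass = batch − LOI = 194.0 − 12.84 = 181.2 t

LOI loss = 12.84 t; glass = 181.2 t; yield = 93.38%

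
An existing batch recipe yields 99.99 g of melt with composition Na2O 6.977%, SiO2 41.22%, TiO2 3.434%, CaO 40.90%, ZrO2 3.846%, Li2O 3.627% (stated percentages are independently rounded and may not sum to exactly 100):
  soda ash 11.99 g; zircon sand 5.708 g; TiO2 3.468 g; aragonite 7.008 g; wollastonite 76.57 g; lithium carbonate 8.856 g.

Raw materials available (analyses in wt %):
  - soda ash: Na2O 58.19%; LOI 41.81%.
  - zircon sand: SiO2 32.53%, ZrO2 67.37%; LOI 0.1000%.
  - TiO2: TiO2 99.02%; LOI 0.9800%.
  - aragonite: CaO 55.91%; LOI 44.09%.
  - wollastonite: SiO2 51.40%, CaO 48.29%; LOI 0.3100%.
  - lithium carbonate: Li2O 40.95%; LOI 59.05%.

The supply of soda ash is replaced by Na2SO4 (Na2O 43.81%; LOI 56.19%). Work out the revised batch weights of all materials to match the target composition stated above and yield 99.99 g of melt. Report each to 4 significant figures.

Revised batch per 99.99 g melt:
  Na2SO4: 15.92 g
  zircon sand: 5.708 g
  TiO2: 3.468 g
  aragonite: 7.008 g
  wollastonite: 76.57 g
  lithium carbonate: 8.856 g
Total batch = 117.5 g; LOI loss = 17.54 g

Values along the way appear rounded to four significant figures alongside each step. Every computation runs at full float precision from start to finish — every reported value is rounded just once — all derived quantities are rebuilt at full precision (six oxide percentages, LOI, yield, the totals, net glass mass) using the weight values on 99.99 g of glass, as given in the problem or the answer.
The oxide mass targets at 99.99 g melt:
  Na2O: 6.977% × 99.99 = 6.976 g
  SiO2: 41.22% × 99.99 = 41.22 g
  TiO2: 3.434% × 99.99 = 3.434 g
  CaO: 40.90% × 99.99 = 40.90 g
  ZrO2: 3.846% × 99.99 = 3.846 g
  Li2O: 3.627% × 99.99 = 3.627 g
Per-oxide balance check working from each reported weight, relative to the basis at hand (each sum matches its target mass given rounding of the digits):
  Na2O: 15.92·0.4381 = 6.975 g (target 6.976 g)
  SiO2: 5.708·0.3253 + 76.57·0.5140 = 41.21 g (target 41.22 g)
  TiO2: 3.468·0.9902 = 3.434 g (target 3.434 g)
  CaO: 7.008·0.5591 + 76.57·0.4829 = 40.89 g (target 40.90 g)
  ZrO2: 5.708·0.6737 = 3.845 g (target 3.846 g)
  Li2O: 8.856·0.4095 = 3.627 g (target 3.627 g)
Glass-mass bookkeeping: net batch after ignition = 99.99 g (targets for the oxides total 99.99 g; stated basis 99.99 g — any gap is answer rounding).
Adding the batch up: Σ batch = 117.5 g; Σ batch·LOI gives LOI loss = 17.54 g; the yield ratio, glass ÷ batch: 85.07%.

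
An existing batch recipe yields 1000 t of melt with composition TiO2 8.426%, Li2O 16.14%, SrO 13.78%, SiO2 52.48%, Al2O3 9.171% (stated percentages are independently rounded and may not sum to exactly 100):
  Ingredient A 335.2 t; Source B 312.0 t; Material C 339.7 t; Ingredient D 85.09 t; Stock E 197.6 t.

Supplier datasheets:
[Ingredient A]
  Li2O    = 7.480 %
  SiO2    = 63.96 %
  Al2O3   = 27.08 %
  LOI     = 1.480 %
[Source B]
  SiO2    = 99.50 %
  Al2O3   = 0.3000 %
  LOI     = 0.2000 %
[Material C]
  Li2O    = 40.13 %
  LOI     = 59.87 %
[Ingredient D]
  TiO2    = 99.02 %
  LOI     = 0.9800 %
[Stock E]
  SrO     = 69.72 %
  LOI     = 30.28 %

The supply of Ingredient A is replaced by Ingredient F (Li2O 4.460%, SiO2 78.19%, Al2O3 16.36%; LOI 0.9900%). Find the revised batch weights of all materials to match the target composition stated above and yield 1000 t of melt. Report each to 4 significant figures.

Revised batch per 1000 t melt:
  Ingredient F: 559.0 t
  Source B: 88.19 t
  Material C: 340.1 t
  Ingredient D: 85.09 t
  Stock E: 197.6 t
Total batch = 1270 t; LOI loss = 270.0 t

The whole derivation carries full float precision through every step. Rounding to 4 significant figures extends to every in-between result as printed. Every reported figure is rounded a single time — all derived quantities, which include the five compositions, ignition loss, net glass mass, totals, yield, are recomputed in full float precision, precisely as stated by the question or the answer, from the batch weights per 1000 t of glass.
Target masses of each oxide per 1000 t melt:
  TiO2: 8.426% × 1000 = 84.26 t
  Li2O: 16.14% × 1000 = 161.4 t
  SrO: 13.78% × 1000 = 137.8 t
  SiO2: 52.48% × 1000 = 524.8 t
  Al2O3: 9.171% × 1000 = 91.71 t
Sums-versus-targets review from the weights as reported, at the basis given (summed amounts equal target values exact up to rounding of places):
  TiO2: 85.09·0.9902 = 84.26 t (target 84.26 t)
  Li2O: 559.0·0.04460 + 340.1·0.4013 = 161.4 t (target 161.4 t)
  SrO: 197.6·0.6972 = 137.8 t (target 137.8 t)
  SiO2: 559.0·0.7819 + 88.19·0.9950 = 524.8 t (target 524.8 t)
  Al2O3: 559.0·0.1636 + 88.19·0.003000 = 91.72 t (target 91.71 t)
Mass balance on the glass: batch total minus LOI = 1000 t (summing oxide targets gives 1000 t; basis as stated: 1000 t — any gap is answer rounding).
Adding the batch up: Σ batch = 1270 t; the LOI term Σ batch·LOI equals 270.0 t; yield, glass over the total, = 78.74%.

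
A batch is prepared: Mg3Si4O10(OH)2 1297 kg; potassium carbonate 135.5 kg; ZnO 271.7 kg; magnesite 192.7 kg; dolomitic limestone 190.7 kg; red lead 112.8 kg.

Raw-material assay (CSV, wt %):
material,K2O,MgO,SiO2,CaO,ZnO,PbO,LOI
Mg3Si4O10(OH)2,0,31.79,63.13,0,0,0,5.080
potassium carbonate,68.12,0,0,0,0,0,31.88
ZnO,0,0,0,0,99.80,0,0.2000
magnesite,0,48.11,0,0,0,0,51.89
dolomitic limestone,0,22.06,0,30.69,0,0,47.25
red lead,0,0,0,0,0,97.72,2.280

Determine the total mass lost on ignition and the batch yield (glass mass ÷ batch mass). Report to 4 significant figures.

LOI loss = 302.3 kg; glass = 1898 kg; yield = 86.26%

The whole derivation carries full float precision through every step; the intermediate values are shown rounded off to 4 significant figures alongside each step. Every reported value is rounded a single time; the derived quantities (the yield, net glass mass, totals, ignition loss, the six compositions) are re-derived from the batch weights per 1898 kg of glass at full precision precisely as stated by either problem or answer.
Loss on ignition, line by line:
  Mg3Si4O10(OH)2: 1297 × 0.05080 = 65.89 kg
  potassium carbonate: 135.5 × 0.3188 = 43.20 kg
  ZnO: 271.7 × 0.002000 = 0.5434 kg
  magnesite: 192.7 × 0.5189 = 99.99 kg
  dolomitic limestone: 190.7 × 0.4725 = 90.11 kg
  red lead: 112.8 × 0.02280 = 2.572 kg
Total LOI = 302.3 kg
Glass = batch − LOI = 2200 − 302.3 = 1898 kg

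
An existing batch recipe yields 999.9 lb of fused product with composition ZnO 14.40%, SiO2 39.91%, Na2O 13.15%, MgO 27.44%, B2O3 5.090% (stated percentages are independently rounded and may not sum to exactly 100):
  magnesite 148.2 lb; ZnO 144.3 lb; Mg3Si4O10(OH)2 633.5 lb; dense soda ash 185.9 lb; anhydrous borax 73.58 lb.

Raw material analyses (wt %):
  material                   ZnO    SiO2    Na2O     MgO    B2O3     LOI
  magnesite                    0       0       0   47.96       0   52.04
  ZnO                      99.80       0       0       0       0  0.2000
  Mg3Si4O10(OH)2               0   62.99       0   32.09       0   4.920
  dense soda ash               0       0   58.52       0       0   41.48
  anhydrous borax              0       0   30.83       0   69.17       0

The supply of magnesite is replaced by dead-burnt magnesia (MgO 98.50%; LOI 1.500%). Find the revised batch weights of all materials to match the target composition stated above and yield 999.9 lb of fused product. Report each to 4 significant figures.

The intermediate values are printed rounded off to 4 significant digits alongside each step — every computation keeps full precision through every step — exactly one rounding lands on each reported figure. Derived quantities, which include the five compositions, LOI, the totals, yield, net glass mass, are recomputed in full float precision, as they appear in the problem or the answer, from the weighed amounts for 999.9 lb of glass.
Target masses of each oxide per 999.9 lb fused product:
  ZnO: 14.40% × 999.9 = 144.0 lb
  SiO2: 39.91% × 999.9 = 399.1 lb
  Na2O: 13.15% × 999.9 = 131.5 lb
  MgO: 27.44% × 999.9 = 274.4 lb
  B2O3: 5.090% × 999.9 = 50.89 lb
Oxide-by-oxide audit given the weights on record, relative to the basis at hand (oxide sums agree with the targets given rounding of the digits):
  ZnO: 144.3·0.9980 = 144.0 lb (target 144.0 lb)
  SiO2: 633.5·0.6299 = 399.0 lb (target 399.1 lb)
  Na2O: 185.9·0.5852 + 73.58·0.3083 = 131.5 lb (target 131.5 lb)
  MgO: 72.16·0.9850 + 633.5·0.3209 = 274.4 lb (target 274.4 lb)
  B2O3: 73.58·0.6917 = 50.90 lb (target 50.89 lb)
Glass mass check: total charge less LOI = 999.8 lb (the targets, summed, come to 999.8 lb; with the basis standing at 999.9 lb — any gap is answer rounding).
Whole-batch sum: Σ batch = 1109 lb; loss to ignition Σ batch·LOI = 109.7 lb; yield: glass divided by total = 90.12%.

Revised batch per 999.9 lb fused product:
  dead-burnt magnesia: 72.16 lb
  ZnO: 144.3 lb
  Mg3Si4O10(OH)2: 633.5 lb
  dense soda ash: 185.9 lb
  anhydrous borax: 73.58 lb
Total batch = 1109 lb; LOI loss = 109.7 lb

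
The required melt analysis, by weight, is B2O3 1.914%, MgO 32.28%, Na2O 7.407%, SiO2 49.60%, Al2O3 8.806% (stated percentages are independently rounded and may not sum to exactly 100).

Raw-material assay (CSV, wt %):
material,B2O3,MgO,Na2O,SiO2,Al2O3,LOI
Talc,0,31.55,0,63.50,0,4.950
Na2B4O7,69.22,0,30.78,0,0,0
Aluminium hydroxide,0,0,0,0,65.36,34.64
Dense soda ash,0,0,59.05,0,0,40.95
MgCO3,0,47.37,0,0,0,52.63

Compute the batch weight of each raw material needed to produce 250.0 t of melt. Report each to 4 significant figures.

Mid-chain values are displayed rounded off to 4 significant figures when written out; the working math holds full precision at every stage — each reported number carries a single rounding. The derived quantities (the yield, LOI, totals, the five compositions, glass mass) are carried using the weight values on 250.0 t of glass at exact precision as they appear in question or answer.
Oxide-by-oxide targets in 250.0 t melt:
  B2O3: 1.914% × 250.0 = 4.785 t
  MgO: 32.28% × 250.0 = 80.70 t
  Na2O: 7.407% × 250.0 = 18.52 t
  SiO2: 49.60% × 250.0 = 124.0 t
  Al2O3: 8.806% × 250.0 = 22.02 t
A balance pass over the oxides, using the reported weights, under the basis named above (oxide sums agree with the targets given rounding of the digits):
  B2O3: 6.913·0.6922 = 4.785 t (target 4.785 t)
  MgO: 195.3·0.3155 + 40.30·0.4737 = 80.71 t (target 80.70 t)
  Na2O: 6.913·0.3078 + 27.76·0.5905 = 18.52 t (target 18.52 t)
  SiO2: 195.3·0.6350 = 124.0 t (target 124.0 t)
  Al2O3: 33.68·0.6536 = 22.01 t (target 22.02 t)
Glass-mass bookkeeping: Σ batch − LOI loss = 250.0 t (summing oxide targets gives 250.0 t; basis as stated: 250.0 t — rounding explains the deltas).
Adding the batch up: Σ batch = 304.0 t; LOI loss = Σ batch·LOI = 53.91 t; glass ÷ batch gives a yield of 82.26%.

Batch per 250.0 t melt:
  Talc: 195.3 t
  Na2B4O7: 6.913 t
  Aluminium hydroxide: 33.68 t
  Dense soda ash: 27.76 t
  MgCO3: 40.30 t
Total batch = 304.0 t; LOI loss = 53.91 t; yield = 82.26%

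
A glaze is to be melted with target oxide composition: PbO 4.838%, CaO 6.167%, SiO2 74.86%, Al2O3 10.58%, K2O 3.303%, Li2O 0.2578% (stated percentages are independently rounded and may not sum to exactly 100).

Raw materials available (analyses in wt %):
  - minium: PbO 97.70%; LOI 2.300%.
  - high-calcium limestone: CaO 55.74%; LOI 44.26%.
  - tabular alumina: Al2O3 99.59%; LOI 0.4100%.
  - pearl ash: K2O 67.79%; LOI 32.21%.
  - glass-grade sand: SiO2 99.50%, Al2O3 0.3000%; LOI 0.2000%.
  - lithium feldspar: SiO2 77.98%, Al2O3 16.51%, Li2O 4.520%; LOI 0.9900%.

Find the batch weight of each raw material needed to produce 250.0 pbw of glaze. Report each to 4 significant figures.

All arithmetic keeps full precision in every operation; in-progress results are shown rounded off to 4 significant digits across the worked steps. Every reported value is rounded exactly once; all derived quantities, including ignition loss, six oxide percentages, yield, the totals, net glass mass, are computed from the weighed amounts at 250.0 pbw of glass at exact precision as written in the problem or the answer.
Per-oxide target masses for 250.0 pbw glaze:
  PbO: 4.838% × 250.0 = 12.10 pbw
  CaO: 6.167% × 250.0 = 15.42 pbw
  SiO2: 74.86% × 250.0 = 187.2 pbw
  Al2O3: 10.58% × 250.0 = 26.45 pbw
  K2O: 3.303% × 250.0 = 8.258 pbw
  Li2O: 0.2578% × 250.0 = 0.6445 pbw
Per-oxide balance check on the weights just shown, relative to the basis at hand (summed amounts equal target values net of answer rounding effects):
  PbO: 12.38·0.9770 = 12.10 pbw (target 12.10 pbw)
  CaO: 27.66·0.5574 = 15.42 pbw (target 15.42 pbw)
  SiO2: 176.9·0.9950 + 14.26·0.7798 = 187.1 pbw (target 187.2 pbw)
  Al2O3: 23.66·0.9959 + 176.9·0.003000 + 14.26·0.1651 = 26.45 pbw (target 26.45 pbw)
  K2O: 12.18·0.6779 = 8.257 pbw (target 8.258 pbw)
  Li2O: 14.26·0.04520 = 0.6446 pbw (target 0.6445 pbw)
Glass-mass sanity pass: total charge less LOI = 250.0 pbw (oxide target masses add up to 250.0 pbw; versus the stated basis of 250.0 pbw — a pure rounding effect).
Batch total: Σ batch = 267.0 pbw; LOI removed, Σ of batch·LOI: 17.04 pbw; glass ÷ batch gives a yield of 93.62%.

Batch per 250.0 pbw glaze:
  minium: 12.38 pbw
  high-calcium limestone: 27.66 pbw
  tabular alumina: 23.66 pbw
  pearl ash: 12.18 pbw
  glass-grade sand: 176.9 pbw
  lithium feldspar: 14.26 pbw
Total batch = 267.0 pbw; LOI loss = 17.04 pbw; yield = 93.62%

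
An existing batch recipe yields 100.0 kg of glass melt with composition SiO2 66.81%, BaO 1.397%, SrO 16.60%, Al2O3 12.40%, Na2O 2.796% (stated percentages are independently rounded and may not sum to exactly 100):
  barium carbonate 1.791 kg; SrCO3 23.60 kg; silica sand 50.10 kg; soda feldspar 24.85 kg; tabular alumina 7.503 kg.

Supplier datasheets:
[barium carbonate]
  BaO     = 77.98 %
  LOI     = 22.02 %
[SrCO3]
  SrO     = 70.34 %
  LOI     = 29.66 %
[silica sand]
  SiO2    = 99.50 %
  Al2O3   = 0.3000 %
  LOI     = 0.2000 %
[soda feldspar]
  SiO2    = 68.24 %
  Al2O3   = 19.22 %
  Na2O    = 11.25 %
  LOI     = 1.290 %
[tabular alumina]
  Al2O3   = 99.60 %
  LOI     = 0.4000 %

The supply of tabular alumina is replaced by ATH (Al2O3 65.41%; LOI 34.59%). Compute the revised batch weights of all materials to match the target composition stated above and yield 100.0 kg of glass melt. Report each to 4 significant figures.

The intermediate values are printed, rounded to 4 significant figures, in the printout. All arithmetic keeps full float precision in every operation. Each reported figure is rounded only once; all derived quantities (yield, the totals, net glass mass, LOI, the five compositions) are carried at full precision from the weighed amounts on 100.0 kg of glass as written in either problem or answer.
Per-oxide target masses for 100.0 kg glass melt:
  SiO2: 66.81% × 100.0 = 66.81 kg
  BaO: 1.397% × 100.0 = 1.397 kg
  SrO: 16.60% × 100.0 = 16.60 kg
  Al2O3: 12.40% × 100.0 = 12.40 kg
  Na2O: 2.796% × 100.0 = 2.796 kg
Oxide-by-oxide audit from the weights as reported, under the basis named above (summed amounts equal target values within answer rounding):
  SiO2: 50.10·0.9950 + 24.85·0.6824 = 66.81 kg (target 66.81 kg)
  BaO: 1.791·0.7798 = 1.397 kg (target 1.397 kg)
  SrO: 23.60·0.7034 = 16.60 kg (target 16.60 kg)
  Al2O3: 50.10·0.003000 + 24.85·0.1922 + 11.42·0.6541 = 12.40 kg (target 12.40 kg)
  Na2O: 24.85·0.1125 = 2.796 kg (target 2.796 kg)
Glass-mass sanity pass: the batch minus its LOI: 100.0 kg (per-oxide target masses sum to 100.0 kg; basis as stated: 100.0 kg — any gap is answer rounding).
Summing the batch: Σ batch = 111.8 kg; Σ batch·LOI gives LOI loss = 11.77 kg; as yield: glass ÷ batch → 89.47%.

Revised batch per 100.0 kg glass melt:
  barium carbonate: 1.791 kg
  SrCO3: 23.60 kg
  silica sand: 50.10 kg
  soda feldspar: 24.85 kg
  ATH: 11.42 kg
Total batch = 111.8 kg; LOI loss = 11.77 kg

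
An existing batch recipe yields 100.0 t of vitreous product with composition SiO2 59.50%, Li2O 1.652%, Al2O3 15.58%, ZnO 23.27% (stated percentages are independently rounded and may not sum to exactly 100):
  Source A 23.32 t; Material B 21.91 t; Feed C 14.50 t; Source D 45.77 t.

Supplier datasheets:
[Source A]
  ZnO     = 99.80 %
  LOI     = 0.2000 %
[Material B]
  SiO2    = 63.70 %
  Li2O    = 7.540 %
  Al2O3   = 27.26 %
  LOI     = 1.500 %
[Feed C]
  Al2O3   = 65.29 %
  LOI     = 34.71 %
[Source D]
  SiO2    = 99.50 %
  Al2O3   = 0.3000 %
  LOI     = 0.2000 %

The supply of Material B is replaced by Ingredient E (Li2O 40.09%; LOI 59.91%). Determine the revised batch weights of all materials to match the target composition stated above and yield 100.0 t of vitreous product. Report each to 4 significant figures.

Every computation keeps full float precision in all steps; mid-chain values are rounded to 4 significant digits when quoted; a single rounding completes each reported value; the derived quantities are rebuilt in full float precision (ignition loss, the totals, four oxide percentages, glass mass, yield) from the batch weights at 100.0 t of glass, exactly as shown in the problem or answer text.
Per-oxide target masses for 100.0 t vitreous product:
  SiO2: 59.50% × 100.0 = 59.50 t
  Li2O: 1.652% × 100.0 = 1.652 t
  Al2O3: 15.58% × 100.0 = 15.58 t
  ZnO: 23.27% × 100.0 = 23.27 t
Balance tally, oxide-wise, applying the batch weights above, against the basis in use (target by target, the sums agree once rounding is allowed for):
  SiO2: 59.80·0.9950 = 59.50 t (target 59.50 t)
  Li2O: 4.121·0.4009 = 1.652 t (target 1.652 t)
  Al2O3: 23.59·0.6529 + 59.80·0.003000 = 15.58 t (target 15.58 t)
  ZnO: 23.32·0.9980 = 23.27 t (target 23.27 t)
Glass mass check: whole batch net of LOI = 100.0 t (per-oxide target masses sum to 100.0 t; basis as stated: 100.0 t — deltas are rounding alone).
Total batch = Σ batch = 110.8 t; Σ batch·LOI gives LOI loss = 10.82 t; glass ÷ batch gives a yield of 90.23%.

Revised batch per 100.0 t vitreous product:
  Source A: 23.32 t
  Ingredient E: 4.121 t
  Feed C: 23.59 t
  Source D: 59.80 t
Total batch = 110.8 t; LOI loss = 10.82 t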